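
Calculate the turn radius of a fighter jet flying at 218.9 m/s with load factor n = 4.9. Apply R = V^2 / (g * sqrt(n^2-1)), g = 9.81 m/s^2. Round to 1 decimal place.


Step 1: V^2 = 218.9^2 = 47917.21
Step 2: n^2 - 1 = 4.9^2 - 1 = 23.01
Step 3: sqrt(23.01) = 4.796874
Step 4: R = 47917.21 / (9.81 * 4.796874) = 1018.3 m

1018.3


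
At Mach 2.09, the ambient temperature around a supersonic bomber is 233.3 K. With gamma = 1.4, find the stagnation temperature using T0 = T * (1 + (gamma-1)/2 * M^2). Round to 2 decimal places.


Step 1: (gamma-1)/2 = 0.2
Step 2: M^2 = 4.3681
Step 3: 1 + 0.2 * 4.3681 = 1.87362
Step 4: T0 = 233.3 * 1.87362 = 437.12 K

437.12


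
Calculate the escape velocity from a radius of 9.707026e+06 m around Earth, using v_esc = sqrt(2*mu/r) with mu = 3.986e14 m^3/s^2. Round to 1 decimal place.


Step 1: 2*mu/r = 2 * 3.986e14 / 9.707026e+06 = 82126080.6348
Step 2: v_esc = sqrt(82126080.6348) = 9062.3 m/s

9062.3


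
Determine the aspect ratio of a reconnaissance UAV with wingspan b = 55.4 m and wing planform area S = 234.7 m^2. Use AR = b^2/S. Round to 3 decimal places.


Step 1: b^2 = 55.4^2 = 3069.16
Step 2: AR = 3069.16 / 234.7 = 13.077

13.077


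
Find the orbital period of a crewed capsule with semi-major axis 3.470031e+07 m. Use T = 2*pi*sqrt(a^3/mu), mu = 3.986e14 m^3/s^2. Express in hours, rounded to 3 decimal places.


Step 1: a^3 / mu = 4.178304e+22 / 3.986e14 = 1.048245e+08
Step 2: sqrt(1.048245e+08) = 10238.3833 s
Step 3: T = 2*pi * 10238.3833 = 64329.66 s
Step 4: T in hours = 64329.66 / 3600 = 17.869 hours

17.869


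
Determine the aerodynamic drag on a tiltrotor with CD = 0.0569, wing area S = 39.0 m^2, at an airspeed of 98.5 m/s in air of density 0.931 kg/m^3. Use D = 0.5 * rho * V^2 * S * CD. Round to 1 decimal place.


Step 1: Dynamic pressure q = 0.5 * 0.931 * 98.5^2 = 4516.3974 Pa
Step 2: Drag D = q * S * CD = 4516.3974 * 39.0 * 0.0569
Step 3: D = 10022.3 N

10022.3


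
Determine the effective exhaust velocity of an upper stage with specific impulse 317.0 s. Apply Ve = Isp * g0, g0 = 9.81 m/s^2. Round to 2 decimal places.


Step 1: Ve = Isp * g0 = 317.0 * 9.81
Step 2: Ve = 3109.77 m/s

3109.77


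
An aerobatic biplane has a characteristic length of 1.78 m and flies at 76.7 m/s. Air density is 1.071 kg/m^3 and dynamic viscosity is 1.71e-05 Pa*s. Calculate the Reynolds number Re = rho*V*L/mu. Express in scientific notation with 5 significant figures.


Step 1: Numerator = rho * V * L = 1.071 * 76.7 * 1.78 = 146.219346
Step 2: Re = 146.219346 / 1.71e-05
Step 3: Re = 8.5508e+06

8.5508e+06


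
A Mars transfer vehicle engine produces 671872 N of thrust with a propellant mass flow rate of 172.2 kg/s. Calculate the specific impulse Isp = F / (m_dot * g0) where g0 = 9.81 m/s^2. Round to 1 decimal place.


Step 1: m_dot * g0 = 172.2 * 9.81 = 1689.28
Step 2: Isp = 671872 / 1689.28 = 397.7 s

397.7


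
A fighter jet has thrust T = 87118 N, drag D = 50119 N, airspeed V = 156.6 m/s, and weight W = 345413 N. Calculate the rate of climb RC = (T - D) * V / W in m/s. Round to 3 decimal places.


Step 1: Excess thrust = T - D = 87118 - 50119 = 36999 N
Step 2: Excess power = 36999 * 156.6 = 5794043.4 W
Step 3: RC = 5794043.4 / 345413 = 16.774 m/s

16.774


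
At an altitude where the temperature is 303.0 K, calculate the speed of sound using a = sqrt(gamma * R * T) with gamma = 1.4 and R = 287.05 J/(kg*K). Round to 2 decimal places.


Step 1: gamma * R * T = 1.4 * 287.05 * 303.0 = 121766.61
Step 2: a = sqrt(121766.61) = 348.95 m/s

348.95


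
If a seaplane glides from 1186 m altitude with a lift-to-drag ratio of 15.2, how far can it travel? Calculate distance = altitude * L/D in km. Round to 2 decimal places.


Step 1: Glide distance = altitude * L/D = 1186 * 15.2 = 18027.2 m
Step 2: Convert to km: 18027.2 / 1000 = 18.03 km

18.03


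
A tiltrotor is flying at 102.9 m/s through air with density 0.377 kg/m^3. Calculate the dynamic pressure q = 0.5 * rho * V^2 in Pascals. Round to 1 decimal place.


Step 1: V^2 = 102.9^2 = 10588.41
Step 2: q = 0.5 * 0.377 * 10588.41
Step 3: q = 1995.9 Pa

1995.9


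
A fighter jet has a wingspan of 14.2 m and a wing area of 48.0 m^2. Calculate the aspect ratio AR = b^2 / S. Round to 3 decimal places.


Step 1: b^2 = 14.2^2 = 201.64
Step 2: AR = 201.64 / 48.0 = 4.201

4.201


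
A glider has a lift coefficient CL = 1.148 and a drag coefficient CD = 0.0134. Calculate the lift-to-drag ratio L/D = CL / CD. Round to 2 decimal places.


Step 1: L/D = CL / CD = 1.148 / 0.0134
Step 2: L/D = 85.67

85.67


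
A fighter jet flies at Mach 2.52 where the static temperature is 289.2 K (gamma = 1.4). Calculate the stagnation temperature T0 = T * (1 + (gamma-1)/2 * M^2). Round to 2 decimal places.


Step 1: (gamma-1)/2 = 0.2
Step 2: M^2 = 6.3504
Step 3: 1 + 0.2 * 6.3504 = 2.27008
Step 4: T0 = 289.2 * 2.27008 = 656.51 K

656.51


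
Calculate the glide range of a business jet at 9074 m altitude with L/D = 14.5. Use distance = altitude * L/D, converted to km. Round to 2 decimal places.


Step 1: Glide distance = altitude * L/D = 9074 * 14.5 = 131573.0 m
Step 2: Convert to km: 131573.0 / 1000 = 131.57 km

131.57


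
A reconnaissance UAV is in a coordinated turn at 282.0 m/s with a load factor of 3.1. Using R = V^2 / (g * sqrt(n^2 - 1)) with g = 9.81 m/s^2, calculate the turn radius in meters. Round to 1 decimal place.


Step 1: V^2 = 282.0^2 = 79524.0
Step 2: n^2 - 1 = 3.1^2 - 1 = 8.61
Step 3: sqrt(8.61) = 2.93428
Step 4: R = 79524.0 / (9.81 * 2.93428) = 2762.7 m

2762.7


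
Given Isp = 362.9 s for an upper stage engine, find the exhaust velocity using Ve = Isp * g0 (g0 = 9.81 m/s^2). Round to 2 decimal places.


Step 1: Ve = Isp * g0 = 362.9 * 9.81
Step 2: Ve = 3560.05 m/s

3560.05


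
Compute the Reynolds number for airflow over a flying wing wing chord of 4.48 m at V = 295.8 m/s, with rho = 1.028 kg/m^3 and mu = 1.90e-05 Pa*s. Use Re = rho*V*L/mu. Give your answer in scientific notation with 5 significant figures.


Step 1: Numerator = rho * V * L = 1.028 * 295.8 * 4.48 = 1362.289152
Step 2: Re = 1362.289152 / 1.90e-05
Step 3: Re = 7.1699e+07

7.1699e+07


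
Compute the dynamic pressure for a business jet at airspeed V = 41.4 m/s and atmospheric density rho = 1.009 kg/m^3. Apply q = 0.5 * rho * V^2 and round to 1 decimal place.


Step 1: V^2 = 41.4^2 = 1713.96
Step 2: q = 0.5 * 1.009 * 1713.96
Step 3: q = 864.7 Pa

864.7


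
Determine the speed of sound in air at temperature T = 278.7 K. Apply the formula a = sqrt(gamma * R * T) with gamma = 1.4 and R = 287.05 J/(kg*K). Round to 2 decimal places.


Step 1: gamma * R * T = 1.4 * 287.05 * 278.7 = 112001.169
Step 2: a = sqrt(112001.169) = 334.67 m/s

334.67


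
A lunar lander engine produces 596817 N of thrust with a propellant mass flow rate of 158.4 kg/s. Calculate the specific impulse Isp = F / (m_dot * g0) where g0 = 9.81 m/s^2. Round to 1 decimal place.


Step 1: m_dot * g0 = 158.4 * 9.81 = 1553.9
Step 2: Isp = 596817 / 1553.9 = 384.1 s

384.1


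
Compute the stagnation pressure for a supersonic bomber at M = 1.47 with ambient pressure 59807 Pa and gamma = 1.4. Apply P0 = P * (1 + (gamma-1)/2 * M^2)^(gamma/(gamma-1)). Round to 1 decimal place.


Step 1: (gamma-1)/2 * M^2 = 0.2 * 2.1609 = 0.43218
Step 2: 1 + 0.43218 = 1.43218
Step 3: Exponent gamma/(gamma-1) = 3.5
Step 4: P0 = 59807 * 1.43218^3.5 = 210253.7 Pa

210253.7


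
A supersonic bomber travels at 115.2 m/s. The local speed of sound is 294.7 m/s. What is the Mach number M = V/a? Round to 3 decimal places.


Step 1: M = V / a = 115.2 / 294.7
Step 2: M = 0.391

0.391


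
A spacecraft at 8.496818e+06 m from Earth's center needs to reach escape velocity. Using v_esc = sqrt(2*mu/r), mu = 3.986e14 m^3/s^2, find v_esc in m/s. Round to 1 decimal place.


Step 1: 2*mu/r = 2 * 3.986e14 / 8.496818e+06 = 93823358.3443
Step 2: v_esc = sqrt(93823358.3443) = 9686.2 m/s

9686.2


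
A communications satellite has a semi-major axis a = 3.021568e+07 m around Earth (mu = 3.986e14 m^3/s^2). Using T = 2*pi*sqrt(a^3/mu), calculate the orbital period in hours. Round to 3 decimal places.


Step 1: a^3 / mu = 2.758653e+22 / 3.986e14 = 6.920856e+07
Step 2: sqrt(6.920856e+07) = 8319.1683 s
Step 3: T = 2*pi * 8319.1683 = 52270.88 s
Step 4: T in hours = 52270.88 / 3600 = 14.520 hours

14.520


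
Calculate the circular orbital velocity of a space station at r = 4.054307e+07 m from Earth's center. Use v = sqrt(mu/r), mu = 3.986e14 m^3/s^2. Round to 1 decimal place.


Step 1: mu / r = 3.986e14 / 4.054307e+07 = 9831519.912
Step 2: v = sqrt(9831519.912) = 3135.5 m/s

3135.5


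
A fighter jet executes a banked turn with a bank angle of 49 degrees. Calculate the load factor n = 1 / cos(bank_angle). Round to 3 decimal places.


Step 1: Convert 49 degrees to radians = 0.855211
Step 2: cos(49 deg) = 0.656059
Step 3: n = 1 / 0.656059 = 1.524

1.524


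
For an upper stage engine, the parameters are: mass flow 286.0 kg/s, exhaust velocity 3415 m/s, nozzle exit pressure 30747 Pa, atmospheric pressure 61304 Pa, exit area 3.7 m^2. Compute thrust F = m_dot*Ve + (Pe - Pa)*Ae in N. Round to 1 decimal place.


Step 1: Momentum thrust = m_dot * Ve = 286.0 * 3415 = 976690.0 N
Step 2: Pressure thrust = (Pe - Pa) * Ae = (30747 - 61304) * 3.7 = -113060.9 N
Step 3: Total thrust F = 976690.0 + -113060.9 = 863629.1 N

863629.1


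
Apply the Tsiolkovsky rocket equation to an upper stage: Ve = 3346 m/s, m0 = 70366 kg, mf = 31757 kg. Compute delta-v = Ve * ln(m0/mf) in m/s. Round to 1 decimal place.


Step 1: Mass ratio m0/mf = 70366 / 31757 = 2.215763
Step 2: ln(2.215763) = 0.795597
Step 3: delta-v = 3346 * 0.795597 = 2662.1 m/s

2662.1


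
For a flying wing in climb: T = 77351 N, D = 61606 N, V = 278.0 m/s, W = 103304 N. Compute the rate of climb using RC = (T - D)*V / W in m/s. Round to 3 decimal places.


Step 1: Excess thrust = T - D = 77351 - 61606 = 15745 N
Step 2: Excess power = 15745 * 278.0 = 4377110.0 W
Step 3: RC = 4377110.0 / 103304 = 42.371 m/s

42.371


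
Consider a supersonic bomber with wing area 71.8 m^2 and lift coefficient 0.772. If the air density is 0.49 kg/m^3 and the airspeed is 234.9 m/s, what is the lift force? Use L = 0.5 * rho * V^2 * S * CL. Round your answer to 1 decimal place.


Step 1: Calculate dynamic pressure q = 0.5 * 0.49 * 234.9^2 = 0.5 * 0.49 * 55178.01 = 13518.6125 Pa
Step 2: Multiply by wing area and lift coefficient: L = 13518.6125 * 71.8 * 0.772
Step 3: L = 970636.3739 * 0.772 = 749331.3 N

749331.3


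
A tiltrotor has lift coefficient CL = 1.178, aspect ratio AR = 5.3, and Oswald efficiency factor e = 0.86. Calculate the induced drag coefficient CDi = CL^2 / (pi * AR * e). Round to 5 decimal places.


Step 1: CL^2 = 1.178^2 = 1.387684
Step 2: pi * AR * e = 3.14159 * 5.3 * 0.86 = 14.319379
Step 3: CDi = 1.387684 / 14.319379 = 0.09691

0.09691


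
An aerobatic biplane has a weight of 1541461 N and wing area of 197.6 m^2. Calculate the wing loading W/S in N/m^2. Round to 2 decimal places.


Step 1: Wing loading = W / S = 1541461 / 197.6
Step 2: Wing loading = 7800.92 N/m^2

7800.92


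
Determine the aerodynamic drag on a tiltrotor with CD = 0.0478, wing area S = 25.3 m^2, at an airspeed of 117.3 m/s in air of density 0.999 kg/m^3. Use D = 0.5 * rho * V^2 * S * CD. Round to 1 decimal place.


Step 1: Dynamic pressure q = 0.5 * 0.999 * 117.3^2 = 6872.7654 Pa
Step 2: Drag D = q * S * CD = 6872.7654 * 25.3 * 0.0478
Step 3: D = 8311.5 N

8311.5


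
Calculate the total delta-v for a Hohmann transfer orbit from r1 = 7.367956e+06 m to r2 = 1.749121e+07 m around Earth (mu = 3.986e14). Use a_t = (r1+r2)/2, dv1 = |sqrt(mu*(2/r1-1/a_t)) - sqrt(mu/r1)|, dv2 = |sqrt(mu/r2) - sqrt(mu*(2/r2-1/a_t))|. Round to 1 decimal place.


Step 1: Transfer semi-major axis a_t = (7.367956e+06 + 1.749121e+07) / 2 = 1.242958e+07 m
Step 2: v1 (circular at r1) = sqrt(mu/r1) = 7355.21 m/s
Step 3: v_t1 = sqrt(mu*(2/r1 - 1/a_t)) = 8725.23 m/s
Step 4: dv1 = |8725.23 - 7355.21| = 1370.02 m/s
Step 5: v2 (circular at r2) = 4773.74 m/s, v_t2 = 3675.39 m/s
Step 6: dv2 = |4773.74 - 3675.39| = 1098.35 m/s
Step 7: Total delta-v = 1370.02 + 1098.35 = 2468.4 m/s

2468.4


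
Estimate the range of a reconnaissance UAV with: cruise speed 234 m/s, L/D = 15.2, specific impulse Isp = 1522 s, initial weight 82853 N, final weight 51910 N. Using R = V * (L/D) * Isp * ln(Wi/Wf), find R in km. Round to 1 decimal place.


Step 1: Coefficient = V * (L/D) * Isp = 234 * 15.2 * 1522 = 5413449.6 m
Step 2: Wi/Wf = 82853 / 51910 = 1.596089
Step 3: ln(1.596089) = 0.467557
Step 4: R = 5413449.6 * 0.467557 = 2531093.6 m = 2531.1 km

2531.1


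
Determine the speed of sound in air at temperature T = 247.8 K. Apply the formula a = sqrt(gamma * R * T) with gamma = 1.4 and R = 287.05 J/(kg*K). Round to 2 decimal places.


Step 1: gamma * R * T = 1.4 * 287.05 * 247.8 = 99583.386
Step 2: a = sqrt(99583.386) = 315.57 m/s

315.57


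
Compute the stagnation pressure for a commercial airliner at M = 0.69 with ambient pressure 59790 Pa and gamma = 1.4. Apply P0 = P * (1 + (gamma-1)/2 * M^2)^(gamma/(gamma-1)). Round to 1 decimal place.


Step 1: (gamma-1)/2 * M^2 = 0.2 * 0.4761 = 0.09522
Step 2: 1 + 0.09522 = 1.09522
Step 3: Exponent gamma/(gamma-1) = 3.5
Step 4: P0 = 59790 * 1.09522^3.5 = 82202.2 Pa

82202.2


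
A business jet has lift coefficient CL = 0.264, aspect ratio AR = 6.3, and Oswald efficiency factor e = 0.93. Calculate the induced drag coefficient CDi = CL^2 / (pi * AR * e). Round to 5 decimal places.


Step 1: CL^2 = 0.264^2 = 0.069696
Step 2: pi * AR * e = 3.14159 * 6.3 * 0.93 = 18.406591
Step 3: CDi = 0.069696 / 18.406591 = 0.00379

0.00379


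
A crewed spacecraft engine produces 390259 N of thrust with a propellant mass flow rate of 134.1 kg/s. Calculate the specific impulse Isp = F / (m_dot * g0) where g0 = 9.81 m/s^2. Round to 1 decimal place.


Step 1: m_dot * g0 = 134.1 * 9.81 = 1315.52
Step 2: Isp = 390259 / 1315.52 = 296.7 s

296.7


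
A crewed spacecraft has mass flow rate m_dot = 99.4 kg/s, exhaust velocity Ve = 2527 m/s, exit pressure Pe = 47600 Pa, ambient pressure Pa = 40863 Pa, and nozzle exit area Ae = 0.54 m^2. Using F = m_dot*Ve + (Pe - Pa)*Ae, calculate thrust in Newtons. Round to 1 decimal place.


Step 1: Momentum thrust = m_dot * Ve = 99.4 * 2527 = 251183.8 N
Step 2: Pressure thrust = (Pe - Pa) * Ae = (47600 - 40863) * 0.54 = 3637.98 N
Step 3: Total thrust F = 251183.8 + 3637.98 = 254821.8 N

254821.8


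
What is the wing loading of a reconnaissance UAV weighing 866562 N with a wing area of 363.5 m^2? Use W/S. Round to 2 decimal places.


Step 1: Wing loading = W / S = 866562 / 363.5
Step 2: Wing loading = 2383.94 N/m^2

2383.94


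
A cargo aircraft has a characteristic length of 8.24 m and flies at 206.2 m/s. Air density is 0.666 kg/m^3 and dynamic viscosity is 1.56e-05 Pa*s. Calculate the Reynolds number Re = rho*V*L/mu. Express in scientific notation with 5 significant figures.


Step 1: Numerator = rho * V * L = 0.666 * 206.2 * 8.24 = 1131.592608
Step 2: Re = 1131.592608 / 1.56e-05
Step 3: Re = 7.2538e+07

7.2538e+07


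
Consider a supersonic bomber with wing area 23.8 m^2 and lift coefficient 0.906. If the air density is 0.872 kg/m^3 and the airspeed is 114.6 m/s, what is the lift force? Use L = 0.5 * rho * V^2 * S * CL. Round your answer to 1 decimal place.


Step 1: Calculate dynamic pressure q = 0.5 * 0.872 * 114.6^2 = 0.5 * 0.872 * 13133.16 = 5726.0578 Pa
Step 2: Multiply by wing area and lift coefficient: L = 5726.0578 * 23.8 * 0.906
Step 3: L = 136280.1747 * 0.906 = 123469.8 N

123469.8


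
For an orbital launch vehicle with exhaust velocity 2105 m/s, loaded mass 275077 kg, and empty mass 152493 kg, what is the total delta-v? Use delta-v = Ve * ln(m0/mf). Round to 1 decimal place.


Step 1: Mass ratio m0/mf = 275077 / 152493 = 1.803866
Step 2: ln(1.803866) = 0.589932
Step 3: delta-v = 2105 * 0.589932 = 1241.8 m/s

1241.8


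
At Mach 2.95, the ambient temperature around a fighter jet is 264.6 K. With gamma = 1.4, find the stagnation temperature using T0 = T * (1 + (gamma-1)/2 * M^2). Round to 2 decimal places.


Step 1: (gamma-1)/2 = 0.2
Step 2: M^2 = 8.7025
Step 3: 1 + 0.2 * 8.7025 = 2.7405
Step 4: T0 = 264.6 * 2.7405 = 725.14 K

725.14


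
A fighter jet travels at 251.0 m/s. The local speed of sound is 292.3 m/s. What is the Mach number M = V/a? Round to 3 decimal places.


Step 1: M = V / a = 251.0 / 292.3
Step 2: M = 0.859

0.859


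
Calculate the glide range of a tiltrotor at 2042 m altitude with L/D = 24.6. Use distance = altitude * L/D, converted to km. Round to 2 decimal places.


Step 1: Glide distance = altitude * L/D = 2042 * 24.6 = 50233.2 m
Step 2: Convert to km: 50233.2 / 1000 = 50.23 km

50.23


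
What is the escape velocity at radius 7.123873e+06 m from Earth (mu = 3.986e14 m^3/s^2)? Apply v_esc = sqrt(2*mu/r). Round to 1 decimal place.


Step 1: 2*mu/r = 2 * 3.986e14 / 7.123873e+06 = 111905419.9871
Step 2: v_esc = sqrt(111905419.9871) = 10578.5 m/s

10578.5


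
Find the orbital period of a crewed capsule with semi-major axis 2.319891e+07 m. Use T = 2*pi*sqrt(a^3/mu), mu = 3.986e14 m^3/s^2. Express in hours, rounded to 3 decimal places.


Step 1: a^3 / mu = 1.248541e+22 / 3.986e14 = 3.132315e+07
Step 2: sqrt(3.132315e+07) = 5596.709 s
Step 3: T = 2*pi * 5596.709 = 35165.16 s
Step 4: T in hours = 35165.16 / 3600 = 9.768 hours

9.768


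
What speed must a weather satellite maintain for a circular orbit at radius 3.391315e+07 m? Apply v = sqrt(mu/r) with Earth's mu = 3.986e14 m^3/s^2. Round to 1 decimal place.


Step 1: mu / r = 3.986e14 / 3.391315e+07 = 11753552.8254
Step 2: v = sqrt(11753552.8254) = 3428.3 m/s

3428.3


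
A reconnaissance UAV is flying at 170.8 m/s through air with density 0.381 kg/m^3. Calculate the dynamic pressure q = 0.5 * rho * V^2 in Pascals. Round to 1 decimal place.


Step 1: V^2 = 170.8^2 = 29172.64
Step 2: q = 0.5 * 0.381 * 29172.64
Step 3: q = 5557.4 Pa

5557.4


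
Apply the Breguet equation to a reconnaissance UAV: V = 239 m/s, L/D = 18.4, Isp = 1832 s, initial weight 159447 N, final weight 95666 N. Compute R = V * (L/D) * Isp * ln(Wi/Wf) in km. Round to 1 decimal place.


Step 1: Coefficient = V * (L/D) * Isp = 239 * 18.4 * 1832 = 8056403.2 m
Step 2: Wi/Wf = 159447 / 95666 = 1.666705
Step 3: ln(1.666705) = 0.510849
Step 4: R = 8056403.2 * 0.510849 = 4115602.5 m = 4115.6 km

4115.6


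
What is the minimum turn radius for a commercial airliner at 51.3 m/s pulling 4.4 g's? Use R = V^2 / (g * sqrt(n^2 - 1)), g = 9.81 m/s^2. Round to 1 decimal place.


Step 1: V^2 = 51.3^2 = 2631.69
Step 2: n^2 - 1 = 4.4^2 - 1 = 18.36
Step 3: sqrt(18.36) = 4.284857
Step 4: R = 2631.69 / (9.81 * 4.284857) = 62.6 m

62.6


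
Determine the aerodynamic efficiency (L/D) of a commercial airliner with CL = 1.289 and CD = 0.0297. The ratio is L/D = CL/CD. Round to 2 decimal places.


Step 1: L/D = CL / CD = 1.289 / 0.0297
Step 2: L/D = 43.40

43.40


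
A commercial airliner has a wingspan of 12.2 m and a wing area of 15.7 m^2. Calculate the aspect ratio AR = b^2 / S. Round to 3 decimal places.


Step 1: b^2 = 12.2^2 = 148.84
Step 2: AR = 148.84 / 15.7 = 9.480

9.480


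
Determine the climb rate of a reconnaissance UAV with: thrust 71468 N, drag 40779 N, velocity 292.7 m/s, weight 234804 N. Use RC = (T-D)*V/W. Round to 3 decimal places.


Step 1: Excess thrust = T - D = 71468 - 40779 = 30689 N
Step 2: Excess power = 30689 * 292.7 = 8982670.3 W
Step 3: RC = 8982670.3 / 234804 = 38.256 m/s

38.256


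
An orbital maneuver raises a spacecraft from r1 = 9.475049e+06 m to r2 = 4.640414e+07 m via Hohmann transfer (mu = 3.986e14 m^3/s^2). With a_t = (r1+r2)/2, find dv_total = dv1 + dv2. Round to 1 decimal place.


Step 1: Transfer semi-major axis a_t = (9.475049e+06 + 4.640414e+07) / 2 = 2.793959e+07 m
Step 2: v1 (circular at r1) = sqrt(mu/r1) = 6486.01 m/s
Step 3: v_t1 = sqrt(mu*(2/r1 - 1/a_t)) = 8358.84 m/s
Step 4: dv1 = |8358.84 - 6486.01| = 1872.83 m/s
Step 5: v2 (circular at r2) = 2930.83 m/s, v_t2 = 1706.75 m/s
Step 6: dv2 = |2930.83 - 1706.75| = 1224.07 m/s
Step 7: Total delta-v = 1872.83 + 1224.07 = 3096.9 m/s

3096.9


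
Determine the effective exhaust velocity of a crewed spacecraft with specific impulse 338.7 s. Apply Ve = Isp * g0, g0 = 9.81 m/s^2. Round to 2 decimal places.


Step 1: Ve = Isp * g0 = 338.7 * 9.81
Step 2: Ve = 3322.65 m/s

3322.65


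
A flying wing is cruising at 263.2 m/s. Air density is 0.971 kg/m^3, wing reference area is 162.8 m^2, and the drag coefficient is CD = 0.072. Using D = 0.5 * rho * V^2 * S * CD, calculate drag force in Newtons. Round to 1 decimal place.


Step 1: Dynamic pressure q = 0.5 * 0.971 * 263.2^2 = 33632.6435 Pa
Step 2: Drag D = q * S * CD = 33632.6435 * 162.8 * 0.072
Step 3: D = 394228.4 N

394228.4


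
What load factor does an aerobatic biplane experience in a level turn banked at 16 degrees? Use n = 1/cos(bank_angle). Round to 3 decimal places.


Step 1: Convert 16 degrees to radians = 0.279253
Step 2: cos(16 deg) = 0.961262
Step 3: n = 1 / 0.961262 = 1.040

1.040


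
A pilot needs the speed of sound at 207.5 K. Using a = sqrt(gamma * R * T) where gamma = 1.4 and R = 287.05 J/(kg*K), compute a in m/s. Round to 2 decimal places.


Step 1: gamma * R * T = 1.4 * 287.05 * 207.5 = 83388.025
Step 2: a = sqrt(83388.025) = 288.77 m/s

288.77


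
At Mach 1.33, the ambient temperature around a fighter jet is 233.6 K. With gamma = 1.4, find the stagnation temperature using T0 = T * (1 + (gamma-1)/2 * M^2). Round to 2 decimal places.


Step 1: (gamma-1)/2 = 0.2
Step 2: M^2 = 1.7689
Step 3: 1 + 0.2 * 1.7689 = 1.35378
Step 4: T0 = 233.6 * 1.35378 = 316.24 K

316.24


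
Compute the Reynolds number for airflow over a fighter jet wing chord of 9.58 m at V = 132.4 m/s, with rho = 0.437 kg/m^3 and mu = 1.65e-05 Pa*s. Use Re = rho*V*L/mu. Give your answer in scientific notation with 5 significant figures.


Step 1: Numerator = rho * V * L = 0.437 * 132.4 * 9.58 = 554.287304
Step 2: Re = 554.287304 / 1.65e-05
Step 3: Re = 3.3593e+07

3.3593e+07


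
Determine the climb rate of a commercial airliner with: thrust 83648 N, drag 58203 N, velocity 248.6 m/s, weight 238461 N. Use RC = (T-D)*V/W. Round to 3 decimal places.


Step 1: Excess thrust = T - D = 83648 - 58203 = 25445 N
Step 2: Excess power = 25445 * 248.6 = 6325627.0 W
Step 3: RC = 6325627.0 / 238461 = 26.527 m/s

26.527


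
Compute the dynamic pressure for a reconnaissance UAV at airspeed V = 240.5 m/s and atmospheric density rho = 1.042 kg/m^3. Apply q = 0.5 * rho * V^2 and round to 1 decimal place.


Step 1: V^2 = 240.5^2 = 57840.25
Step 2: q = 0.5 * 1.042 * 57840.25
Step 3: q = 30134.8 Pa

30134.8


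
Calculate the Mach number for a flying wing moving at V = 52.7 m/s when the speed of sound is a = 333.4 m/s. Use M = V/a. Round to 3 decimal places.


Step 1: M = V / a = 52.7 / 333.4
Step 2: M = 0.158

0.158


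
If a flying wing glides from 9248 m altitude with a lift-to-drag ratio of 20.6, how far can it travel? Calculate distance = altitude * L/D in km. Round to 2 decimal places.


Step 1: Glide distance = altitude * L/D = 9248 * 20.6 = 190508.8 m
Step 2: Convert to km: 190508.8 / 1000 = 190.51 km

190.51


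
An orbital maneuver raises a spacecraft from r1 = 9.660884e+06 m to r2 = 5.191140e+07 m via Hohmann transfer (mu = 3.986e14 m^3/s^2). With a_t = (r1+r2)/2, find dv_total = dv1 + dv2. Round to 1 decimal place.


Step 1: Transfer semi-major axis a_t = (9.660884e+06 + 5.191140e+07) / 2 = 3.078614e+07 m
Step 2: v1 (circular at r1) = sqrt(mu/r1) = 6423.33 m/s
Step 3: v_t1 = sqrt(mu*(2/r1 - 1/a_t)) = 8340.92 m/s
Step 4: dv1 = |8340.92 - 6423.33| = 1917.59 m/s
Step 5: v2 (circular at r2) = 2771.0 m/s, v_t2 = 1552.27 m/s
Step 6: dv2 = |2771.0 - 1552.27| = 1218.73 m/s
Step 7: Total delta-v = 1917.59 + 1218.73 = 3136.3 m/s

3136.3


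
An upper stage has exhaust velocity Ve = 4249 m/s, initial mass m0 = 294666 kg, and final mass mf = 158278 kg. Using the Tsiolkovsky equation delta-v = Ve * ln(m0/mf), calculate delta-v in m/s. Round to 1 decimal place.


Step 1: Mass ratio m0/mf = 294666 / 158278 = 1.861699
Step 2: ln(1.861699) = 0.62149
Step 3: delta-v = 4249 * 0.62149 = 2640.7 m/s

2640.7


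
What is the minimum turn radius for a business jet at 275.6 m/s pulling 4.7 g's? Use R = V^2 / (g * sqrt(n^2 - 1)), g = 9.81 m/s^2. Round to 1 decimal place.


Step 1: V^2 = 275.6^2 = 75955.36
Step 2: n^2 - 1 = 4.7^2 - 1 = 21.09
Step 3: sqrt(21.09) = 4.592385
Step 4: R = 75955.36 / (9.81 * 4.592385) = 1686.0 m

1686.0


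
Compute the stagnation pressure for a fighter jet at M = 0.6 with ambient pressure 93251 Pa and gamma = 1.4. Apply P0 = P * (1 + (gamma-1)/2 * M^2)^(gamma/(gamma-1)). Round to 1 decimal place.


Step 1: (gamma-1)/2 * M^2 = 0.2 * 0.36 = 0.072
Step 2: 1 + 0.072 = 1.072
Step 3: Exponent gamma/(gamma-1) = 3.5
Step 4: P0 = 93251 * 1.072^3.5 = 118942.0 Pa

118942.0


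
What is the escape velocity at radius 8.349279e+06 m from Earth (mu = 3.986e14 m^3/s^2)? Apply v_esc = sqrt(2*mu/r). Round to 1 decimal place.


Step 1: 2*mu/r = 2 * 3.986e14 / 8.349279e+06 = 95481298.4451
Step 2: v_esc = sqrt(95481298.4451) = 9771.5 m/s

9771.5


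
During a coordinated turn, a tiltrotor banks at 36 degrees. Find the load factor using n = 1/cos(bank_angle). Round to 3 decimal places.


Step 1: Convert 36 degrees to radians = 0.628319
Step 2: cos(36 deg) = 0.809017
Step 3: n = 1 / 0.809017 = 1.236

1.236


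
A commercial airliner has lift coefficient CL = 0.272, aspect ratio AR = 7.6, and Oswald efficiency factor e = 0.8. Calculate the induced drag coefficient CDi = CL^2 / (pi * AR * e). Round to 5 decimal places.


Step 1: CL^2 = 0.272^2 = 0.073984
Step 2: pi * AR * e = 3.14159 * 7.6 * 0.8 = 19.100883
Step 3: CDi = 0.073984 / 19.100883 = 0.00387

0.00387


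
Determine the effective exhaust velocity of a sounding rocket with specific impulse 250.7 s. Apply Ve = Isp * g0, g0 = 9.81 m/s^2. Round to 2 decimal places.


Step 1: Ve = Isp * g0 = 250.7 * 9.81
Step 2: Ve = 2459.37 m/s

2459.37


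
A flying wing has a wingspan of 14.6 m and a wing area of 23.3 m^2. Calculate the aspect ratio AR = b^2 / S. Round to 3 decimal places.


Step 1: b^2 = 14.6^2 = 213.16
Step 2: AR = 213.16 / 23.3 = 9.148

9.148


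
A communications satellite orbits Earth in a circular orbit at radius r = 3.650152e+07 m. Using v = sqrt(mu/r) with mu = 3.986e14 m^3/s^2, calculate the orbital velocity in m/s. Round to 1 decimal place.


Step 1: mu / r = 3.986e14 / 3.650152e+07 = 10920093.1906
Step 2: v = sqrt(10920093.1906) = 3304.6 m/s

3304.6


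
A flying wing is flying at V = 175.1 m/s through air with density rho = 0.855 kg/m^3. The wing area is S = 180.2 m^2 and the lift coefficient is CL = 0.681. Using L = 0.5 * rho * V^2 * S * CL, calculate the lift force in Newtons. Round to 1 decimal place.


Step 1: Calculate dynamic pressure q = 0.5 * 0.855 * 175.1^2 = 0.5 * 0.855 * 30660.01 = 13107.1543 Pa
Step 2: Multiply by wing area and lift coefficient: L = 13107.1543 * 180.2 * 0.681
Step 3: L = 2361909.2004 * 0.681 = 1608460.2 N

1608460.2


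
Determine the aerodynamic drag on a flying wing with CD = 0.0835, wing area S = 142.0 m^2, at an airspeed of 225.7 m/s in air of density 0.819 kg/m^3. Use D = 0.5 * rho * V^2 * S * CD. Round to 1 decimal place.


Step 1: Dynamic pressure q = 0.5 * 0.819 * 225.7^2 = 20860.1307 Pa
Step 2: Drag D = q * S * CD = 20860.1307 * 142.0 * 0.0835
Step 3: D = 247338.6 N

247338.6


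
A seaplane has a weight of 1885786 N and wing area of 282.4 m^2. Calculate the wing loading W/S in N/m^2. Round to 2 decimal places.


Step 1: Wing loading = W / S = 1885786 / 282.4
Step 2: Wing loading = 6677.71 N/m^2

6677.71


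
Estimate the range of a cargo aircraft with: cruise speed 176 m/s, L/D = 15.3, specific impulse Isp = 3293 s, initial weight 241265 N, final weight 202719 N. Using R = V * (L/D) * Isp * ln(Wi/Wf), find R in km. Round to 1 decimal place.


Step 1: Coefficient = V * (L/D) * Isp = 176 * 15.3 * 3293 = 8867390.4 m
Step 2: Wi/Wf = 241265 / 202719 = 1.190145
Step 3: ln(1.190145) = 0.174075
Step 4: R = 8867390.4 * 0.174075 = 1543592.1 m = 1543.6 km

1543.6


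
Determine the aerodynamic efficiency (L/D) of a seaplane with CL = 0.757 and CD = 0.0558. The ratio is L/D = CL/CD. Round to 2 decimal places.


Step 1: L/D = CL / CD = 0.757 / 0.0558
Step 2: L/D = 13.57

13.57


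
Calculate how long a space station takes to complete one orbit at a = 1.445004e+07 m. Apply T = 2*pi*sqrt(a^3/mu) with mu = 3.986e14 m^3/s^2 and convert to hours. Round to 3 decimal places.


Step 1: a^3 / mu = 3.017221e+21 / 3.986e14 = 7.569546e+06
Step 2: sqrt(7.569546e+06) = 2751.2809 s
Step 3: T = 2*pi * 2751.2809 = 17286.81 s
Step 4: T in hours = 17286.81 / 3600 = 4.802 hours

4.802


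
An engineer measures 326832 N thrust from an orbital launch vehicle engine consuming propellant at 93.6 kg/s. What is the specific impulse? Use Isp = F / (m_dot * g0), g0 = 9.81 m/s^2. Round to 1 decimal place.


Step 1: m_dot * g0 = 93.6 * 9.81 = 918.22
Step 2: Isp = 326832 / 918.22 = 355.9 s

355.9


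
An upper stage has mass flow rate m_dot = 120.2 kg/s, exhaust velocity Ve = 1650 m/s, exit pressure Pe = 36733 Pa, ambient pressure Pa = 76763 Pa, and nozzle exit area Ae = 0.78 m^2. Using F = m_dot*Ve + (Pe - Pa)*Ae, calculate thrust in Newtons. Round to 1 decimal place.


Step 1: Momentum thrust = m_dot * Ve = 120.2 * 1650 = 198330.0 N
Step 2: Pressure thrust = (Pe - Pa) * Ae = (36733 - 76763) * 0.78 = -31223.40 N
Step 3: Total thrust F = 198330.0 + -31223.40 = 167106.6 N

167106.6


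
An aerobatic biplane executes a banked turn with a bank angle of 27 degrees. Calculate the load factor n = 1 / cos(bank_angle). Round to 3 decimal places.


Step 1: Convert 27 degrees to radians = 0.471239
Step 2: cos(27 deg) = 0.891007
Step 3: n = 1 / 0.891007 = 1.122

1.122


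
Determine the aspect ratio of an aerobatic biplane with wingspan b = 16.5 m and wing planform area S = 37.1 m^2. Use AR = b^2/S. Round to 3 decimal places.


Step 1: b^2 = 16.5^2 = 272.25
Step 2: AR = 272.25 / 37.1 = 7.338

7.338


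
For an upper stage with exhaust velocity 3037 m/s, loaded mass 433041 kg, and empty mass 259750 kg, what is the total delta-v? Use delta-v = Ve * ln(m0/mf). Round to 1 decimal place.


Step 1: Mass ratio m0/mf = 433041 / 259750 = 1.667145
Step 2: ln(1.667145) = 0.511113
Step 3: delta-v = 3037 * 0.511113 = 1552.2 m/s

1552.2


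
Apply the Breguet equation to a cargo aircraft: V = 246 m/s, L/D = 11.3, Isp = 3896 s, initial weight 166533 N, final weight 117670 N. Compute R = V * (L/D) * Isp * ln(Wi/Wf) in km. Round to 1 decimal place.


Step 1: Coefficient = V * (L/D) * Isp = 246 * 11.3 * 3896 = 10830100.8 m
Step 2: Wi/Wf = 166533 / 117670 = 1.415255
Step 3: ln(1.415255) = 0.347309
Step 4: R = 10830100.8 * 0.347309 = 3761395.7 m = 3761.4 km

3761.4


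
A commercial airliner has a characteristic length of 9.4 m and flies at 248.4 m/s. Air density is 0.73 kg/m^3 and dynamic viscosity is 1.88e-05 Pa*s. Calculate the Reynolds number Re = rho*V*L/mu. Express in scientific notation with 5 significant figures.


Step 1: Numerator = rho * V * L = 0.73 * 248.4 * 9.4 = 1704.5208
Step 2: Re = 1704.5208 / 1.88e-05
Step 3: Re = 9.0666e+07

9.0666e+07


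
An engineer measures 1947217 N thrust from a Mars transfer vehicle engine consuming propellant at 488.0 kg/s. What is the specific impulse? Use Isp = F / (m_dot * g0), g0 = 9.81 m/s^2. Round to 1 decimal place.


Step 1: m_dot * g0 = 488.0 * 9.81 = 4787.28
Step 2: Isp = 1947217 / 4787.28 = 406.7 s

406.7


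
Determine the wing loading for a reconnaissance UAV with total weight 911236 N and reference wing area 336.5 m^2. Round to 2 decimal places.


Step 1: Wing loading = W / S = 911236 / 336.5
Step 2: Wing loading = 2707.98 N/m^2

2707.98


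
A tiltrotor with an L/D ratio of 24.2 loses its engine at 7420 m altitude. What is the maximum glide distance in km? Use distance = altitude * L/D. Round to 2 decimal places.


Step 1: Glide distance = altitude * L/D = 7420 * 24.2 = 179564.0 m
Step 2: Convert to km: 179564.0 / 1000 = 179.56 km

179.56


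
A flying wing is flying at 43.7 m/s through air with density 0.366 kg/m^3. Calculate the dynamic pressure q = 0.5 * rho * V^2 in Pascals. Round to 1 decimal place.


Step 1: V^2 = 43.7^2 = 1909.69
Step 2: q = 0.5 * 0.366 * 1909.69
Step 3: q = 349.5 Pa

349.5


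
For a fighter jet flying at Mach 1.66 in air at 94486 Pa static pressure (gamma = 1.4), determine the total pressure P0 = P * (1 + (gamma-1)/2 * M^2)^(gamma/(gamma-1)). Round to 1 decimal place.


Step 1: (gamma-1)/2 * M^2 = 0.2 * 2.7556 = 0.55112
Step 2: 1 + 0.55112 = 1.55112
Step 3: Exponent gamma/(gamma-1) = 3.5
Step 4: P0 = 94486 * 1.55112^3.5 = 439163.6 Pa

439163.6


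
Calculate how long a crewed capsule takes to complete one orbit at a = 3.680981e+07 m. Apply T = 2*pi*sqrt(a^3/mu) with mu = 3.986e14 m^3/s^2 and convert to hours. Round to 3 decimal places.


Step 1: a^3 / mu = 4.987590e+22 / 3.986e14 = 1.251277e+08
Step 2: sqrt(1.251277e+08) = 11186.049 s
Step 3: T = 2*pi * 11186.049 = 70284.02 s
Step 4: T in hours = 70284.02 / 3600 = 19.523 hours

19.523


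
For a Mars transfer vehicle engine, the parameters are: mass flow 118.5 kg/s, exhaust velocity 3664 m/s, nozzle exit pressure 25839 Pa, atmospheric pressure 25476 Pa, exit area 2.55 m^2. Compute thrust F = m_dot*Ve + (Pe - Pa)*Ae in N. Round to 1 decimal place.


Step 1: Momentum thrust = m_dot * Ve = 118.5 * 3664 = 434184.0 N
Step 2: Pressure thrust = (Pe - Pa) * Ae = (25839 - 25476) * 2.55 = 925.65 N
Step 3: Total thrust F = 434184.0 + 925.65 = 435109.7 N

435109.7


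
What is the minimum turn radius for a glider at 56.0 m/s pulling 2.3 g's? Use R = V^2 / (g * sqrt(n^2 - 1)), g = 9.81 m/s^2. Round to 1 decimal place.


Step 1: V^2 = 56.0^2 = 3136.0
Step 2: n^2 - 1 = 2.3^2 - 1 = 4.29
Step 3: sqrt(4.29) = 2.071232
Step 4: R = 3136.0 / (9.81 * 2.071232) = 154.3 m

154.3


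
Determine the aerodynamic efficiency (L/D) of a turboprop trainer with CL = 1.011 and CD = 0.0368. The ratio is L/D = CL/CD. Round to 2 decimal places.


Step 1: L/D = CL / CD = 1.011 / 0.0368
Step 2: L/D = 27.47

27.47


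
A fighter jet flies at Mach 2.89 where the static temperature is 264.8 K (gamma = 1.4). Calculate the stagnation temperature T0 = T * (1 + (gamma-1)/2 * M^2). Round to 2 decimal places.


Step 1: (gamma-1)/2 = 0.2
Step 2: M^2 = 8.3521
Step 3: 1 + 0.2 * 8.3521 = 2.67042
Step 4: T0 = 264.8 * 2.67042 = 707.13 K

707.13


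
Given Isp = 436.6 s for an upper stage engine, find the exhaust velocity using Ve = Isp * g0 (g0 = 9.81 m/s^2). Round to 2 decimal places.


Step 1: Ve = Isp * g0 = 436.6 * 9.81
Step 2: Ve = 4283.05 m/s

4283.05


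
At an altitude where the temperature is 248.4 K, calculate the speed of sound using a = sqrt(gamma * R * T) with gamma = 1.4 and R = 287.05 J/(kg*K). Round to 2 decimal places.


Step 1: gamma * R * T = 1.4 * 287.05 * 248.4 = 99824.508
Step 2: a = sqrt(99824.508) = 315.95 m/s

315.95


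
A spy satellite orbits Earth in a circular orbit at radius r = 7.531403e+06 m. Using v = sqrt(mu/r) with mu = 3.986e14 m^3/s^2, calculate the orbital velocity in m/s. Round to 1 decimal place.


Step 1: mu / r = 3.986e14 / 7.531403e+06 = 52925065.8875
Step 2: v = sqrt(52925065.8875) = 7275.0 m/s

7275.0


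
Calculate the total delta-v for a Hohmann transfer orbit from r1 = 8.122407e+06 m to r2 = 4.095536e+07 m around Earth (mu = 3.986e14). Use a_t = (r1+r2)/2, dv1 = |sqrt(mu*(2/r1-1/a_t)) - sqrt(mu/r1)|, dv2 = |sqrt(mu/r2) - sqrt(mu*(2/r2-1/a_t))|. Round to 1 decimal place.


Step 1: Transfer semi-major axis a_t = (8.122407e+06 + 4.095536e+07) / 2 = 2.453888e+07 m
Step 2: v1 (circular at r1) = sqrt(mu/r1) = 7005.29 m/s
Step 3: v_t1 = sqrt(mu*(2/r1 - 1/a_t)) = 9050.12 m/s
Step 4: dv1 = |9050.12 - 7005.29| = 2044.83 m/s
Step 5: v2 (circular at r2) = 3119.7 m/s, v_t2 = 1794.85 m/s
Step 6: dv2 = |3119.7 - 1794.85| = 1324.85 m/s
Step 7: Total delta-v = 2044.83 + 1324.85 = 3369.7 m/s

3369.7


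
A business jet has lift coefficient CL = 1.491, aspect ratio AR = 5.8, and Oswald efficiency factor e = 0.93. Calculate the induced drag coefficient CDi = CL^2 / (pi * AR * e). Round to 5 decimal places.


Step 1: CL^2 = 1.491^2 = 2.223081
Step 2: pi * AR * e = 3.14159 * 5.8 * 0.93 = 16.945751
Step 3: CDi = 2.223081 / 16.945751 = 0.13119

0.13119


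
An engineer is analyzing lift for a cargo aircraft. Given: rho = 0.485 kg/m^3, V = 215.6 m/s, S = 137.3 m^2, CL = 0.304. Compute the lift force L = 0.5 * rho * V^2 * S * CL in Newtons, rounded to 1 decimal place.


Step 1: Calculate dynamic pressure q = 0.5 * 0.485 * 215.6^2 = 0.5 * 0.485 * 46483.36 = 11272.2148 Pa
Step 2: Multiply by wing area and lift coefficient: L = 11272.2148 * 137.3 * 0.304
Step 3: L = 1547675.092 * 0.304 = 470493.2 N

470493.2


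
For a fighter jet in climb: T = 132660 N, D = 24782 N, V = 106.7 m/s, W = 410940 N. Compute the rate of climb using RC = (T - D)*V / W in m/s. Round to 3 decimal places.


Step 1: Excess thrust = T - D = 132660 - 24782 = 107878 N
Step 2: Excess power = 107878 * 106.7 = 11510582.6 W
Step 3: RC = 11510582.6 / 410940 = 28.010 m/s

28.010


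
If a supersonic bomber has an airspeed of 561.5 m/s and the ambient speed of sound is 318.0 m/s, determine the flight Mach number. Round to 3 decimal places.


Step 1: M = V / a = 561.5 / 318.0
Step 2: M = 1.766

1.766


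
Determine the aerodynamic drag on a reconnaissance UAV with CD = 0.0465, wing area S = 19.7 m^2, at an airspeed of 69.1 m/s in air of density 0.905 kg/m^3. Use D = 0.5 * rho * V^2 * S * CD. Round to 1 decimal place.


Step 1: Dynamic pressure q = 0.5 * 0.905 * 69.1^2 = 2160.6015 Pa
Step 2: Drag D = q * S * CD = 2160.6015 * 19.7 * 0.0465
Step 3: D = 1979.2 N

1979.2


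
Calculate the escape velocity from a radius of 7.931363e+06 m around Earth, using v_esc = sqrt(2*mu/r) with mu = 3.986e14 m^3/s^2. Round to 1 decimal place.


Step 1: 2*mu/r = 2 * 3.986e14 / 7.931363e+06 = 100512358.3424
Step 2: v_esc = sqrt(100512358.3424) = 10025.6 m/s

10025.6


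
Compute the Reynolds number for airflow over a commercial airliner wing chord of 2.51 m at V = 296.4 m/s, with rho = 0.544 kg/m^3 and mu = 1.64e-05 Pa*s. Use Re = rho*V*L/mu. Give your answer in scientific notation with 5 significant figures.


Step 1: Numerator = rho * V * L = 0.544 * 296.4 * 2.51 = 404.716416
Step 2: Re = 404.716416 / 1.64e-05
Step 3: Re = 2.4678e+07

2.4678e+07


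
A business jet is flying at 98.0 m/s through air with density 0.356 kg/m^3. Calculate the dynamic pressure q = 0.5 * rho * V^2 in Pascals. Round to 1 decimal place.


Step 1: V^2 = 98.0^2 = 9604.0
Step 2: q = 0.5 * 0.356 * 9604.0
Step 3: q = 1709.5 Pa

1709.5


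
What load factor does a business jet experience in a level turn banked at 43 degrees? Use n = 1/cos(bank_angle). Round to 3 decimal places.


Step 1: Convert 43 degrees to radians = 0.750492
Step 2: cos(43 deg) = 0.731354
Step 3: n = 1 / 0.731354 = 1.367

1.367


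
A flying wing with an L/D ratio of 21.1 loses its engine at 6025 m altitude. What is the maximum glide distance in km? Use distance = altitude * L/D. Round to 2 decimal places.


Step 1: Glide distance = altitude * L/D = 6025 * 21.1 = 127127.5 m
Step 2: Convert to km: 127127.5 / 1000 = 127.13 km

127.13


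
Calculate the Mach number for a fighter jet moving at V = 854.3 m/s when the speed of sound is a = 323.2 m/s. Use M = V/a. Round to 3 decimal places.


Step 1: M = V / a = 854.3 / 323.2
Step 2: M = 2.643

2.643


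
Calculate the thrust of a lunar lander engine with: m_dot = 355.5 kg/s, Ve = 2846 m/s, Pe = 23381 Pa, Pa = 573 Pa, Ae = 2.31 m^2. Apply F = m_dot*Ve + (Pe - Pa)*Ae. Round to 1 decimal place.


Step 1: Momentum thrust = m_dot * Ve = 355.5 * 2846 = 1011753.0 N
Step 2: Pressure thrust = (Pe - Pa) * Ae = (23381 - 573) * 2.31 = 52686.48 N
Step 3: Total thrust F = 1011753.0 + 52686.48 = 1064439.5 N

1064439.5
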